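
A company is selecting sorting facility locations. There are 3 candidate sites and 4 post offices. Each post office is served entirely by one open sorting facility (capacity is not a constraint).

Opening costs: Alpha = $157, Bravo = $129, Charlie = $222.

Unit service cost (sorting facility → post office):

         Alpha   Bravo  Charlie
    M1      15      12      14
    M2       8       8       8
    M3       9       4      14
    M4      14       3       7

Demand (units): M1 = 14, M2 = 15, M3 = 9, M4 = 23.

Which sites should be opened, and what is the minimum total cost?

Open Bravo only; minimum total cost 522.

For any fixed open set, each post office goes to its cheapest open site; total = fixed + service.
{Bravo}: M1→Bravo 12·14=168, M2→Bravo 8·15=120, M3→Bravo 4·9=36, M4→Bravo 3·23=69. Service 393; fixed 129; total 522.
{Alpha, Bravo}: M1→Bravo 12·14=168, M2→Alpha 8·15=120, M3→Bravo 4·9=36, M4→Bravo 3·23=69. Service 393; fixed 286; total 679.
{Bravo, Charlie}: service 393 + fixed 351 = 744
{Alpha, Bravo, Charlie}: service 393 + fixed 508 = 901
No other subset beats 522.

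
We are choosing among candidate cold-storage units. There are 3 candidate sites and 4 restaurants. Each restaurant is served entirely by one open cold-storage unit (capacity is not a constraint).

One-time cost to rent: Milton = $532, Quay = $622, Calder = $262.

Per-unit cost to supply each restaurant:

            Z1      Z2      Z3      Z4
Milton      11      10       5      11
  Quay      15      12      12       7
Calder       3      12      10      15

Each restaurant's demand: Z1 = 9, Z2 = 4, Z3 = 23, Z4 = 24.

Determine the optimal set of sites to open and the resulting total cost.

For any fixed open set, each restaurant goes to its cheapest open site; total = fixed + service.
{Calder}: Z1→Calder 3·9=27, Z2→Calder 12·4=48, Z3→Calder 10·23=230, Z4→Calder 15·24=360. Service 665; fixed 262; total 927.
{Milton}: service 518 + fixed 532 = 1050
{Milton, Calder}: service 446 + fixed 794 = 1240
{Milton, Quay, Calder}: service 350 + fixed 1416 = 1766
No other subset beats 927.

Open Calder only; minimum total cost 927.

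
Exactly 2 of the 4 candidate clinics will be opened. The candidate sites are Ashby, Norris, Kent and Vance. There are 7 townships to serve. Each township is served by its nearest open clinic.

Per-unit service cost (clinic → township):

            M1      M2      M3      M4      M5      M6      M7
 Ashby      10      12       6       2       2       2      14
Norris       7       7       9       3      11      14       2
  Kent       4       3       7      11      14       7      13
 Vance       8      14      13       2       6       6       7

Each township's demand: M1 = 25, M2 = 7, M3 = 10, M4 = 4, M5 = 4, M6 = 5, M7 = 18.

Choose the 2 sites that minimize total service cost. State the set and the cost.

With exactly 2 open, each township uses its cheapest among the chosen.
{Norris, Kent}: M1→Kent 4·25=100, M2→Kent 3·7=21, M3→Kent 7·10=70, M4→Norris 3·4=12, M5→Norris 11·4=44, M6→Kent 7·5=35, M7→Norris 2·18=36. Service cost 318.
{Ashby, Norris}: service cost 346
{Kent, Vance}: service cost 379
Among all 6 size-2 choices, {Norris, Kent} is lowest.

Choose Norris and Kent; total service cost 318.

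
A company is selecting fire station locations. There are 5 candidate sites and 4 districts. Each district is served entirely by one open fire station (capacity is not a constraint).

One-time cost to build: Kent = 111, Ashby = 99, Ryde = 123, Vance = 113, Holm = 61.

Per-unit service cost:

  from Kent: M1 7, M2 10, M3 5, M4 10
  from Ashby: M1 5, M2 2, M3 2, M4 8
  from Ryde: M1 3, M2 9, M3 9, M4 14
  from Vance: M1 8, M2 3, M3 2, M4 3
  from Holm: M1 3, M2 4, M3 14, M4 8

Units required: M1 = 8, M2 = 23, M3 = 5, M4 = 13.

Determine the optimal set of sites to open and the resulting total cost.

Open Vance only; minimum total cost 295.

For any fixed open set, each district goes to its cheapest open site; total = fixed + service.
{Vance}: M1→Vance 8·8=64, M2→Vance 3·23=69, M3→Vance 2·5=10, M4→Vance 3·13=39. Service 182; fixed 113; total 295.
{Ashby}: service 200 + fixed 99 = 299
{Vance, Holm}: service 142 + fixed 174 = 316
{Kent, Ashby, Ryde, Vance, Holm}: service 119 + fixed 507 = 626
No other subset beats 295.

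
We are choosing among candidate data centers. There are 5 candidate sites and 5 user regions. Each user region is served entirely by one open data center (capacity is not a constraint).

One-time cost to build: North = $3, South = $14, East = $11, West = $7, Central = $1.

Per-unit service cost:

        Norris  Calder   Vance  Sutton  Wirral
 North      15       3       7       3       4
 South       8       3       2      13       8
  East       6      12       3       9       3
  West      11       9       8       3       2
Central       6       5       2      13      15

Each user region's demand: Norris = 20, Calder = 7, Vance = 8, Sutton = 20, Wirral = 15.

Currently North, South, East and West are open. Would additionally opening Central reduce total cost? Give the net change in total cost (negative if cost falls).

No — net change +1 (cost rises by 1).

Current service cost with {North, South, East, West}: 247.
Adding Central: each user region re-picks its cheapest; new service cost 247, saving 0.
Extra fixed cost: 1. Net change = 1 − 0 = 1.
(Totals: 282 → 283.)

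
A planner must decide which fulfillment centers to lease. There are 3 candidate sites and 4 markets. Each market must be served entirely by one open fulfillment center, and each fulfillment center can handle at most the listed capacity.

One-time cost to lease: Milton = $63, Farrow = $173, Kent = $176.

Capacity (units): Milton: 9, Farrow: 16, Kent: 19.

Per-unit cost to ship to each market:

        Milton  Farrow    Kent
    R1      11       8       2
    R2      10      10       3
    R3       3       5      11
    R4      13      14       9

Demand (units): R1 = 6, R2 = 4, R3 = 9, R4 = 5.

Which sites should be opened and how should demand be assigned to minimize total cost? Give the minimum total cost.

Minimum total cost: 335

Open {Milton, Kent}: R1→Kent 2·6=12, R2→Kent 3·4=12, R3→Milton 3·9=27, R4→Kent 9·5=45.
Loads: Milton carries 9/9, Kent carries 15/19. Service 96; fixed 239; total 335.
Next best feasible plan costs 421.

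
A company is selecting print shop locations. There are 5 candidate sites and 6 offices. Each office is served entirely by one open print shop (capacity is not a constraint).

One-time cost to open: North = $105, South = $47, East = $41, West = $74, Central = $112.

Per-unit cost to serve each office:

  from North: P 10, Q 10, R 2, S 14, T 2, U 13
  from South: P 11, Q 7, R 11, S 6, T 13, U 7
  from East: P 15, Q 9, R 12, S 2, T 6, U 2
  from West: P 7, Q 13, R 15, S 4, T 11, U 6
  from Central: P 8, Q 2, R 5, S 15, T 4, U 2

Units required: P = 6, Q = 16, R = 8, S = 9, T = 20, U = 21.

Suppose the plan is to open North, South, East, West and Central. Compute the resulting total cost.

Each office is assigned to its cheapest site among the open ones.
{North, South, East, West, Central}: P→West 7·6=42, Q→Central 2·16=32, R→North 2·8=16, S→East 2·9=18, T→North 2·20=40, U→East 2·21=42. Service 190; fixed 379; total 569.

Total cost: 569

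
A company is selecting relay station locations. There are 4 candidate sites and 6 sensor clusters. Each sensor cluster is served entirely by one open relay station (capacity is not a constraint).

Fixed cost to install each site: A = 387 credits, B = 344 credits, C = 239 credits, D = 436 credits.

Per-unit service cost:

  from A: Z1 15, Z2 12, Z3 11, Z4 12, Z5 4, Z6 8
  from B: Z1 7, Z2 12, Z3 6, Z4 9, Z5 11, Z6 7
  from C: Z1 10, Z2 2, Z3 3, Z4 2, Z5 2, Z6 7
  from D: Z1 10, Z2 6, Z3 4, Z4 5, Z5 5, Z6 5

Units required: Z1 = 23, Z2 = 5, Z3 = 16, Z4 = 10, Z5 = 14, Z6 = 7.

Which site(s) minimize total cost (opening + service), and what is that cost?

Open C only; minimum total cost 624.

For any fixed open set, each sensor cluster goes to its cheapest open site; total = fixed + service.
{C}: Z1→C 10·23=230, Z2→C 2·5=10, Z3→C 3·16=48, Z4→C 2·10=20, Z5→C 2·14=28, Z6→C 7·7=49. Service 385; fixed 239; total 624.
{B, C}: Z1→B 7·23=161, Z2→C 2·5=10, Z3→C 3·16=48, Z4→C 2·10=20, Z5→C 2·14=28, Z6→B 7·7=49. Service 316; fixed 583; total 899.
{D}: Z1→D 10·23=230, Z2→D 6·5=30, Z3→D 4·16=64, Z4→D 5·10=50, Z5→D 5·14=70, Z6→D 5·7=35. Service 479; fixed 436; total 915.
{A, B, C, D}: service 302 + fixed 1406 = 1708
No other subset beats 624.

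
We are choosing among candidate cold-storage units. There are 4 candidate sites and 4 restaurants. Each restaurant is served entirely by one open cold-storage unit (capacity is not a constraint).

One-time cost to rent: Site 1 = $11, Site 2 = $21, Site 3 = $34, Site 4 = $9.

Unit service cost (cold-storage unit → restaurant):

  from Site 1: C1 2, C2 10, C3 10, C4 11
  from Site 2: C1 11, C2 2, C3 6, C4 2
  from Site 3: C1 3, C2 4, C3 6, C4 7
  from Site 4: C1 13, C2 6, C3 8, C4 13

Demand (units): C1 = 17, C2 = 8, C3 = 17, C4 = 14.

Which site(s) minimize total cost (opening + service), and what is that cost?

Open Site 1 and Site 2; minimum total cost 212.

For any fixed open set, each restaurant goes to its cheapest open site; total = fixed + service.
{Site 1, Site 2}: C1→Site 1 2·17=34, C2→Site 2 2·8=16, C3→Site 2 6·17=102, C4→Site 2 2·14=28. Service 180; fixed 32; total 212.
{Site 1, Site 2, Site 4}: service 180 + fixed 41 = 221
{Site 1, Site 2, Site 3}: service 180 + fixed 66 = 246
{Site 1, Site 2, Site 3, Site 4}: service 180 + fixed 75 = 255
(All 15 nonempty subsets were checked; Site 1 and Site 2 is lowest.)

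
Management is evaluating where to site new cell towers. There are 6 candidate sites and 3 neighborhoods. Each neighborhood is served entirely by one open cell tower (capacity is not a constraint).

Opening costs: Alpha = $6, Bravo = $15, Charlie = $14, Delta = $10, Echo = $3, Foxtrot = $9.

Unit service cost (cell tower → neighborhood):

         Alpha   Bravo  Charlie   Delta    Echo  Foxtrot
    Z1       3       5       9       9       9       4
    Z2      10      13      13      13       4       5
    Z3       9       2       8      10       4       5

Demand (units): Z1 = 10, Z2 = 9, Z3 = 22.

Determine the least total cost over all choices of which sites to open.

Minimum total cost: 134

For any fixed open set, each neighborhood goes to its cheapest open site; total = fixed + service.
{Alpha, Bravo, Echo}: Z1→Alpha 3·10=30, Z2→Echo 4·9=36, Z3→Bravo 2·22=44. Service 110; fixed 24; total 134.
{Alpha, Bravo, Echo, Foxtrot}: Z1→Alpha 3·10=30, Z2→Echo 4·9=36, Z3→Bravo 2·22=44. Service 110; fixed 33; total 143.
{Alpha, Bravo, Delta, Echo}: service 110 + fixed 34 = 144
{Alpha, Bravo, Charlie, Delta, Echo, Foxtrot}: service 110 + fixed 57 = 167
No other subset beats 134.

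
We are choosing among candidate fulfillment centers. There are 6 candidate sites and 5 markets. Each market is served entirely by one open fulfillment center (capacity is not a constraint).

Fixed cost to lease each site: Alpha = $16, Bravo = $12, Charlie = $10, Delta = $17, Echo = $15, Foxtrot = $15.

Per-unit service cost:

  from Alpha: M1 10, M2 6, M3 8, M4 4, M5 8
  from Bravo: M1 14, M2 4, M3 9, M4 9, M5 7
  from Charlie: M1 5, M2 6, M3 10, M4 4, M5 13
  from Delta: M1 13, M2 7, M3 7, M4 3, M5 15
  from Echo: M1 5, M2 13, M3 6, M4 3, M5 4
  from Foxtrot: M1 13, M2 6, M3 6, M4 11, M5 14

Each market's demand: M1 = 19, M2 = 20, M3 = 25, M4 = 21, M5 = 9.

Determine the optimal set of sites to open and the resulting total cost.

For any fixed open set, each market goes to its cheapest open site; total = fixed + service.
{Bravo, Echo}: M1→Echo 5·19=95, M2→Bravo 4·20=80, M3→Echo 6·25=150, M4→Echo 3·21=63, M5→Echo 4·9=36. Service 424; fixed 27; total 451.
{Bravo, Charlie, Echo}: M1→Charlie 5·19=95, M2→Bravo 4·20=80, M3→Echo 6·25=150, M4→Echo 3·21=63, M5→Echo 4·9=36. Service 424; fixed 37; total 461.
{Bravo, Echo, Foxtrot}: service 424 + fixed 42 = 466
{Alpha, Bravo, Charlie, Delta, Echo, Foxtrot}: service 424 + fixed 85 = 509
No other subset beats 451.

Open Bravo and Echo; minimum total cost 451.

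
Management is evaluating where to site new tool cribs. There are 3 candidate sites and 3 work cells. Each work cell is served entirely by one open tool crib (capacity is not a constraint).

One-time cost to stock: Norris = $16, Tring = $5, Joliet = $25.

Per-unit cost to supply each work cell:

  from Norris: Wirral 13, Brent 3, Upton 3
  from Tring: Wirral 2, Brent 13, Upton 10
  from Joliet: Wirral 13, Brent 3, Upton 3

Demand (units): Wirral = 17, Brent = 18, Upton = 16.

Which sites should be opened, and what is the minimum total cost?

Open Norris and Tring; minimum total cost 157.

For any fixed open set, each work cell goes to its cheapest open site; total = fixed + service.
{Norris, Tring}: Wirral→Tring 2·17=34, Brent→Norris 3·18=54, Upton→Norris 3·16=48. Service 136; fixed 21; total 157.
{Tring, Joliet}: Wirral→Tring 2·17=34, Brent→Joliet 3·18=54, Upton→Joliet 3·16=48. Service 136; fixed 30; total 166.
{Norris, Tring, Joliet}: service 136 + fixed 46 = 182
{Tring}: service 428 + fixed 5 = 433
(All 7 nonempty subsets were checked; Norris and Tring is lowest.)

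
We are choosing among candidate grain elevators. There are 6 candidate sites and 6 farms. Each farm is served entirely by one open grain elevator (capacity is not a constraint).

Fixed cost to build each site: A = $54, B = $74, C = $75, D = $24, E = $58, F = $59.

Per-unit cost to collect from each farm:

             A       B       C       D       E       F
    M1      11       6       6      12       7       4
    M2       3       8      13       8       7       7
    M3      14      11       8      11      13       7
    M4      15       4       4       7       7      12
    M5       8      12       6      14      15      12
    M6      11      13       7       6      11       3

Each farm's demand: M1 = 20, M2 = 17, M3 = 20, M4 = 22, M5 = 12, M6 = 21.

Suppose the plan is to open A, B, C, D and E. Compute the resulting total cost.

Each farm is assigned to its cheapest site among the open ones.
{A, B, C, D, E}: M1→B 6·20=120, M2→A 3·17=51, M3→C 8·20=160, M4→B 4·22=88, M5→C 6·12=72, M6→D 6·21=126. Service 617; fixed 285; total 902.

Total cost: 902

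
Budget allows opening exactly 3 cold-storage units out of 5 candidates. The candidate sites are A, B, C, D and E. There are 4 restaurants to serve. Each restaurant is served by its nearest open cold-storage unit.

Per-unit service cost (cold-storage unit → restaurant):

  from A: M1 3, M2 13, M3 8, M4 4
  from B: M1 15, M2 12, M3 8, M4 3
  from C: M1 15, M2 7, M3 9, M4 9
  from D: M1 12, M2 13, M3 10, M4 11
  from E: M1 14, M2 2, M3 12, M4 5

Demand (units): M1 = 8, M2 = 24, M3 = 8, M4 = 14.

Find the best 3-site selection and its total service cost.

With exactly 3 open, each restaurant uses its cheapest among the chosen.
{A, B, E}: M1→A 3·8=24, M2→E 2·24=48, M3→A 8·8=64, M4→B 3·14=42. Service cost 178.
{A, C, E}: service cost 192
{A, D, E}: service cost 192
Among all 10 size-3 choices, {A, B, E} is lowest.

Choose A, B and E; total service cost 178.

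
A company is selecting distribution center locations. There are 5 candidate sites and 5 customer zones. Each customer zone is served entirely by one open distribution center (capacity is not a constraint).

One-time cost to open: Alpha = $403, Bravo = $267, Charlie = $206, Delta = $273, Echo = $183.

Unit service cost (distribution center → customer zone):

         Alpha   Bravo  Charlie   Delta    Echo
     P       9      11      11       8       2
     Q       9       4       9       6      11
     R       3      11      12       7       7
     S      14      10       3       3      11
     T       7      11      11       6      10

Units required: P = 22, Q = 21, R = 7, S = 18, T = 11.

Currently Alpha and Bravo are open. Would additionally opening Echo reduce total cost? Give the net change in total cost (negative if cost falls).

No — net change +29 (cost rises by 29).

Current service cost with {Alpha, Bravo}: 560.
Adding Echo: each customer zone re-picks its cheapest; new service cost 406, saving 154.
Extra fixed cost: 183. Net change = 183 − 154 = 29.
(Totals: 1230 → 1259.)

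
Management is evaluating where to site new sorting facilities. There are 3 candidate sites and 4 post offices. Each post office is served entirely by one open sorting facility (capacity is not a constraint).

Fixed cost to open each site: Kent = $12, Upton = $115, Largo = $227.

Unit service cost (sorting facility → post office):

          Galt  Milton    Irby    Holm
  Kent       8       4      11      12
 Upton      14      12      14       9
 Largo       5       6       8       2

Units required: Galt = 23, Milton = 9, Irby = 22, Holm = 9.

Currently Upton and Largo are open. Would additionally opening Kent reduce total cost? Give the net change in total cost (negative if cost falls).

Current service cost with {Upton, Largo}: 363.
Adding Kent: each post office re-picks its cheapest; new service cost 345, saving 18.
Extra fixed cost: 12. Net change = 12 − 18 = -6.
(Totals: 705 → 699.)

Yes — net change −6 (cost falls by 6).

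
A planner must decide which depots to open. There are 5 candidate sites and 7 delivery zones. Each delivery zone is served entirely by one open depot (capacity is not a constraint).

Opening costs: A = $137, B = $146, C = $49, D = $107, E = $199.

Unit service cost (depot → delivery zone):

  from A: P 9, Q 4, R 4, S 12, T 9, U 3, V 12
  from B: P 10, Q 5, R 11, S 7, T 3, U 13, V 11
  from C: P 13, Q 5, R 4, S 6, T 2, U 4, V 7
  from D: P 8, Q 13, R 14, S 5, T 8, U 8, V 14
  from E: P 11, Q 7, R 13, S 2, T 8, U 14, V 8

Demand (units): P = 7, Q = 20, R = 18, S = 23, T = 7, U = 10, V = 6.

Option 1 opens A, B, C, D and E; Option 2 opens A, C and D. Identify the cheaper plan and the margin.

Option 2 is cheaper by 276.

Option 1: {A, B, C, D, E}: P→D 8·7=56, Q→A 4·20=80, R→A 4·18=72, S→E 2·23=46, T→C 2·7=14, U→A 3·10=30, V→C 7·6=42. Service 340; fixed 638; total 978.
Option 2: {A, C, D}: P→D 8·7=56, Q→A 4·20=80, R→A 4·18=72, S→D 5·23=115, T→C 2·7=14, U→A 3·10=30, V→C 7·6=42. Service 409; fixed 293; total 702.
Difference: |978 − 702| = 276.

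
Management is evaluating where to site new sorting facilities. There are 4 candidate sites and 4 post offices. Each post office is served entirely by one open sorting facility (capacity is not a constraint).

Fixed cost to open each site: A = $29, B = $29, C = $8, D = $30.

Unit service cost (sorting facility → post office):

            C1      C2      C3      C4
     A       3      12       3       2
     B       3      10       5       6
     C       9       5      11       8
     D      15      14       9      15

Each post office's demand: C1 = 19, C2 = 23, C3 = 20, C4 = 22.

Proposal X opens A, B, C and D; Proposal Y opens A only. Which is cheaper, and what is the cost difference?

Proposal X is cheaper by 94.

Proposal X: {A, B, C, D}: C1→A 3·19=57, C2→C 5·23=115, C3→A 3·20=60, C4→A 2·22=44. Service 276; fixed 96; total 372.
Proposal Y: {A}: C1→A 3·19=57, C2→A 12·23=276, C3→A 3·20=60, C4→A 2·22=44. Service 437; fixed 29; total 466.
Difference: |372 − 466| = 94.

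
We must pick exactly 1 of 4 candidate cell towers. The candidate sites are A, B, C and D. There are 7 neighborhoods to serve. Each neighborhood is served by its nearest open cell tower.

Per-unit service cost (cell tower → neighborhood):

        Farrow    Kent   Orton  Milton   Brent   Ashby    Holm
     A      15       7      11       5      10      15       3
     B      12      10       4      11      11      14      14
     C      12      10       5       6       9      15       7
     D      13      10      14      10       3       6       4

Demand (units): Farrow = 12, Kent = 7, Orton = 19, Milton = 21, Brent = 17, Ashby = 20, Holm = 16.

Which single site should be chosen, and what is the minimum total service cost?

With exactly 1 open, each neighborhood uses its cheapest among the chosen.
{D}: Farrow→D 13·12=156, Kent→D 10·7=70, Orton→D 14·19=266, Milton→D 10·21=210, Brent→D 3·17=51, Ashby→D 6·20=120, Holm→D 4·16=64. Service cost 937.
{C}: service cost 1000
{A}: service cost 1061
Among all 4 size-1 choices, {D} is lowest.

Choose D only; total service cost 937.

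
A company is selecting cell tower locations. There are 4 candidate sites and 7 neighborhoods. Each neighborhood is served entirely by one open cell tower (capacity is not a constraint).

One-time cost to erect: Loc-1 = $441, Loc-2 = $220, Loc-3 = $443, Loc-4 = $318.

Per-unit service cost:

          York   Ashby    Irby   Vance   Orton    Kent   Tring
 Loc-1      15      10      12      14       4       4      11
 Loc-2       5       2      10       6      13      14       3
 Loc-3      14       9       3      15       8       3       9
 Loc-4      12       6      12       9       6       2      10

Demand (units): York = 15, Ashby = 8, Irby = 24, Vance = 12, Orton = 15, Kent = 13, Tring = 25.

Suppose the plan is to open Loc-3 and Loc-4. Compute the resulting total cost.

Total cost: 1510

Each neighborhood is assigned to its cheapest site among the open ones.
{Loc-3, Loc-4}: York→Loc-4 12·15=180, Ashby→Loc-4 6·8=48, Irby→Loc-3 3·24=72, Vance→Loc-4 9·12=108, Orton→Loc-4 6·15=90, Kent→Loc-4 2·13=26, Tring→Loc-3 9·25=225. Service 749; fixed 761; total 1510.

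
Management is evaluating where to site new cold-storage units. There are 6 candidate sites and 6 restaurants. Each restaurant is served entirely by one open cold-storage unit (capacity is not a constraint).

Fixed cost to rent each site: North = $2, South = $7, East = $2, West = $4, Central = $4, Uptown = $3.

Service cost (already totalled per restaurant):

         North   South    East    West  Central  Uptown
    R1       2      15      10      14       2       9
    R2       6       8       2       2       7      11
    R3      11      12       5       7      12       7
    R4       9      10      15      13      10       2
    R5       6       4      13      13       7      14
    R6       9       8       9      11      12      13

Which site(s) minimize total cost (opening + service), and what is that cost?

For any fixed open set, each restaurant goes to its cheapest open site; total = fixed + service.
{North, East, Uptown}: R1→North 2, R2→East 2, R3→East 5, R4→Uptown 2, R5→North 6, R6→North 9. Service 26; fixed 7; total 33.
{East, Central, Uptown}: service 27 + fixed 9 = 36
{North, South, East, Uptown}: R1→North 2, R2→East 2, R3→East 5, R4→Uptown 2, R5→South 4, R6→South 8. Service 23; fixed 14; total 37.
{North, South, East, West, Central, Uptown}: service 23 + fixed 22 = 45
No other subset beats 33.

Open North, East and Uptown; minimum total cost 33.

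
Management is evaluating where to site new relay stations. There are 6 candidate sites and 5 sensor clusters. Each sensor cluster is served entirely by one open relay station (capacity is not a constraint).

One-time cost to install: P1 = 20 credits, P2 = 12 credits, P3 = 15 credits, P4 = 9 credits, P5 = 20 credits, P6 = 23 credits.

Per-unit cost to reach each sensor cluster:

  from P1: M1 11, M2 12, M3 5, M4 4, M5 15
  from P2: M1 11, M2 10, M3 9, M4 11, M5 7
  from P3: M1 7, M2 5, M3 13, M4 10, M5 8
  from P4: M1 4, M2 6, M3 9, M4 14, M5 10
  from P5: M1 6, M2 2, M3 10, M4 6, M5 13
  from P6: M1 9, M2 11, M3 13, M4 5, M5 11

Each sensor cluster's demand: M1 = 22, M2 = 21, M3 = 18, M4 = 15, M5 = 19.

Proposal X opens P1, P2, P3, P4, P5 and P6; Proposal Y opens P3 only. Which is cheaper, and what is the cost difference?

Proposal X is cheaper by 298.

Proposal X: {P1, P2, P3, P4, P5, P6}: M1→P4 4·22=88, M2→P5 2·21=42, M3→P1 5·18=90, M4→P1 4·15=60, M5→P2 7·19=133. Service 413; fixed 99; total 512.
Proposal Y: {P3}: M1→P3 7·22=154, M2→P3 5·21=105, M3→P3 13·18=234, M4→P3 10·15=150, M5→P3 8·19=152. Service 795; fixed 15; total 810.
Difference: |512 − 810| = 298.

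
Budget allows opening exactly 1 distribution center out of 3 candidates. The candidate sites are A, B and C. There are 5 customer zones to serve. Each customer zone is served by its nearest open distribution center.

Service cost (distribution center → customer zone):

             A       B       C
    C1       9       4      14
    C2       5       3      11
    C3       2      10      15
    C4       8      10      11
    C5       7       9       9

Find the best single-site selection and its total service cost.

Choose A only; total service cost 31.

With exactly 1 open, each customer zone uses its cheapest among the chosen.
{A}: C1→A 9, C2→A 5, C3→A 2, C4→A 8, C5→A 7. Service cost 31.
{B}: service cost 36
{C}: service cost 60
Among all 3 size-1 choices, {A} is lowest.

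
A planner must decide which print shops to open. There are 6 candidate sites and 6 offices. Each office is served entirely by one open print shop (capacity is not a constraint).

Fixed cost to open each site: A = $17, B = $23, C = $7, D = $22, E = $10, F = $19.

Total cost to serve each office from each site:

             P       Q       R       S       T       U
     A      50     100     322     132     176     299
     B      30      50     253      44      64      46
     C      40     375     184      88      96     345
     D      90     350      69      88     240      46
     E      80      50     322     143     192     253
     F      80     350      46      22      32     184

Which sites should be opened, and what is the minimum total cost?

Open B and F; minimum total cost 268.

For any fixed open set, each office goes to its cheapest open site; total = fixed + service.
{B, F}: P→B 30, Q→B 50, R→F 46, S→F 22, T→F 32, U→B 46. Service 226; fixed 42; total 268.
{B, C, F}: P→B 30, Q→B 50, R→F 46, S→F 22, T→F 32, U→B 46. Service 226; fixed 49; total 275.
{B, E, F}: P→B 30, Q→B 50, R→F 46, S→F 22, T→F 32, U→B 46. Service 226; fixed 52; total 278.
{A, B, C, D, E, F}: service 226 + fixed 98 = 324
No other subset beats 268.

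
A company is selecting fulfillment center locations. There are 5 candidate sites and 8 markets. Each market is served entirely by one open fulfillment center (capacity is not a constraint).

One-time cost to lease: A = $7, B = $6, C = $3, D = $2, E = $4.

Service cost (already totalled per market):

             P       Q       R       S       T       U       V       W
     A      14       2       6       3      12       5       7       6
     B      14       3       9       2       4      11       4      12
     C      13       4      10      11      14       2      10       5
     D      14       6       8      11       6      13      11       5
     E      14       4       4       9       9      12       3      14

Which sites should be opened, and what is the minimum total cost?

Open B, C and E; minimum total cost 49.

For any fixed open set, each market goes to its cheapest open site; total = fixed + service.
{B, C, E}: P→C 13, Q→B 3, R→E 4, S→B 2, T→B 4, U→C 2, V→E 3, W→C 5. Service 36; fixed 13; total 49.
{B, C}: P→C 13, Q→B 3, R→B 9, S→B 2, T→B 4, U→C 2, V→B 4, W→C 5. Service 42; fixed 9; total 51.
{B, C, D, E}: service 36 + fixed 15 = 51
{A, B, C, D, E}: service 35 + fixed 22 = 57
No other subset beats 49.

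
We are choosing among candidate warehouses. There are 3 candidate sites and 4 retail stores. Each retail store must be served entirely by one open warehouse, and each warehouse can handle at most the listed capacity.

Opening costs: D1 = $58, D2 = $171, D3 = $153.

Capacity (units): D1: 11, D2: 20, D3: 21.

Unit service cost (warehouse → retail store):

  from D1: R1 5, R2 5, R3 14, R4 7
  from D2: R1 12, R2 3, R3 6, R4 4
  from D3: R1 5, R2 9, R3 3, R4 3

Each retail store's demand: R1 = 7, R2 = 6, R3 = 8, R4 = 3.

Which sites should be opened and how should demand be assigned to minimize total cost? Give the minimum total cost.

Minimum total cost: 309

Open {D1, D3}: R1→D3 5·7=35, R2→D1 5·6=30, R3→D3 3·8=24, R4→D3 3·3=9.
Loads: D1 carries 6/11, D3 carries 18/21. Service 98; fixed 211; total 309.
Next best feasible plan costs 321.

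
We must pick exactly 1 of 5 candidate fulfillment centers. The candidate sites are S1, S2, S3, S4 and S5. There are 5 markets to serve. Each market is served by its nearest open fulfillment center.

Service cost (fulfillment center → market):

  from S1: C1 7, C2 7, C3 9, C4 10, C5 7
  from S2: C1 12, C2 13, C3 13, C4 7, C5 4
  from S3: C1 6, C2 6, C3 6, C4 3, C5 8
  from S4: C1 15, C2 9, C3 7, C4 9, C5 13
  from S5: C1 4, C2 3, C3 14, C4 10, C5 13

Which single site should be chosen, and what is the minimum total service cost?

With exactly 1 open, each market uses its cheapest among the chosen.
{S3}: C1→S3 6, C2→S3 6, C3→S3 6, C4→S3 3, C5→S3 8. Service cost 29.
{S1}: service cost 40
{S5}: service cost 44
Among all 5 size-1 choices, {S3} is lowest.

Choose S3 only; total service cost 29.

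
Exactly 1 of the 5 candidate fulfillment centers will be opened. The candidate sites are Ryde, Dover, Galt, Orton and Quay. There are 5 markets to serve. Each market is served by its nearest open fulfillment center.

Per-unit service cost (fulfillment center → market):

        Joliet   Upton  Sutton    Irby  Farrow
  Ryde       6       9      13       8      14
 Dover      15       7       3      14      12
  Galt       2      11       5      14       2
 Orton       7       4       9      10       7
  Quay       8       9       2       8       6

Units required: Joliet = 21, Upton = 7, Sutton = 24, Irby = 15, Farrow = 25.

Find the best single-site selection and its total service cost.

With exactly 1 open, each market uses its cheapest among the chosen.
{Galt}: Joliet→Galt 2·21=42, Upton→Galt 11·7=77, Sutton→Galt 5·24=120, Irby→Galt 14·15=210, Farrow→Galt 2·25=50. Service cost 499.
{Quay}: service cost 549
{Orton}: service cost 716
Among all 5 size-1 choices, {Galt} is lowest.

Choose Galt only; total service cost 499.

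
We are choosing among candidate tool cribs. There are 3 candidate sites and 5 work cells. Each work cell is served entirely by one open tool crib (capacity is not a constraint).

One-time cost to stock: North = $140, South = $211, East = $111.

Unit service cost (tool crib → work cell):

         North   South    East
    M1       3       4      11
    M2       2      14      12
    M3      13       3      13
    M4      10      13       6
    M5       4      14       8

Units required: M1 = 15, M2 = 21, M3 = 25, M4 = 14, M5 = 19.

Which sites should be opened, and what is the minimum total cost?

Open North and South; minimum total cost 729.

For any fixed open set, each work cell goes to its cheapest open site; total = fixed + service.
{North, South}: M1→North 3·15=45, M2→North 2·21=42, M3→South 3·25=75, M4→North 10·14=140, M5→North 4·19=76. Service 378; fixed 351; total 729.
{North}: M1→North 3·15=45, M2→North 2·21=42, M3→North 13·25=325, M4→North 10·14=140, M5→North 4·19=76. Service 628; fixed 140; total 768.
{North, South, East}: service 322 + fixed 462 = 784
{East}: service 978 + fixed 111 = 1089
No other subset beats 729.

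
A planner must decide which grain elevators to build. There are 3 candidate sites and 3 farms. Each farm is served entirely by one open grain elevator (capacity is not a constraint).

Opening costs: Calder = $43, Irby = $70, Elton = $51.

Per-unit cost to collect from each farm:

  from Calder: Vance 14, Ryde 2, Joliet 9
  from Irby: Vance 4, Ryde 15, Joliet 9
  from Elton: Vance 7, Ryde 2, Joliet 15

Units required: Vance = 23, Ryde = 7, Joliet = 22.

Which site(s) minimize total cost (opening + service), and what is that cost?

Open Calder and Irby; minimum total cost 417.

For any fixed open set, each farm goes to its cheapest open site; total = fixed + service.
{Calder, Irby}: Vance→Irby 4·23=92, Ryde→Calder 2·7=14, Joliet→Calder 9·22=198. Service 304; fixed 113; total 417.
{Irby, Elton}: Vance→Irby 4·23=92, Ryde→Elton 2·7=14, Joliet→Irby 9·22=198. Service 304; fixed 121; total 425.
{Irby}: service 395 + fixed 70 = 465
{Calder, Irby, Elton}: Vance→Irby 4·23=92, Ryde→Calder 2·7=14, Joliet→Calder 9·22=198. Service 304; fixed 164; total 468.
No other subset beats 417.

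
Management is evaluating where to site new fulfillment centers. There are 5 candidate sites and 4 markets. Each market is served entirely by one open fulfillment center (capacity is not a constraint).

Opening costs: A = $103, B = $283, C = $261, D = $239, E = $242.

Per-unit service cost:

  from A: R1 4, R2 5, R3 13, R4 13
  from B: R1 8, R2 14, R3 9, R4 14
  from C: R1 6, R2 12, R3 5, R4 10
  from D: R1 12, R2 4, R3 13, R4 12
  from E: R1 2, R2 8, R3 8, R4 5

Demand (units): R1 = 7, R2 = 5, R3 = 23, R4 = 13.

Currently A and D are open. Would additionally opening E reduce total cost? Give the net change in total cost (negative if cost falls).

Current service cost with {A, D}: 503.
Adding E: each market re-picks its cheapest; new service cost 283, saving 220.
Extra fixed cost: 242. Net change = 242 − 220 = 22.
(Totals: 845 → 867.)

No — net change +22 (cost rises by 22).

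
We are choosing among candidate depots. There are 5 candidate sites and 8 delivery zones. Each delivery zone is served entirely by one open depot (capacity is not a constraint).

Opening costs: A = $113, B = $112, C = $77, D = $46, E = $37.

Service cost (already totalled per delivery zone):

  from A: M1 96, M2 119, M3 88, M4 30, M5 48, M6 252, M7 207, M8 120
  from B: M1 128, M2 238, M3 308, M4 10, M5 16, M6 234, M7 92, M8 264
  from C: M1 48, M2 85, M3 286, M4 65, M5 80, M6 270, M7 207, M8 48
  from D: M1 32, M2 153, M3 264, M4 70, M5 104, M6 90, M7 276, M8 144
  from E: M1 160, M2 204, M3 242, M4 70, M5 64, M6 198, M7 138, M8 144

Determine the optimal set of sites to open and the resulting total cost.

Open A, B, C and D; minimum total cost 809.

For any fixed open set, each delivery zone goes to its cheapest open site; total = fixed + service.
{A, B, C, D}: M1→D 32, M2→C 85, M3→A 88, M4→B 10, M5→B 16, M6→D 90, M7→B 92, M8→C 48. Service 461; fixed 348; total 809.
{A, C, D, E}: service 559 + fixed 273 = 832
{A, B, D}: M1→D 32, M2→A 119, M3→A 88, M4→B 10, M5→B 16, M6→D 90, M7→B 92, M8→A 120. Service 567; fixed 271; total 838.
{A, B, C, D, E}: M1→D 32, M2→C 85, M3→A 88, M4→B 10, M5→B 16, M6→D 90, M7→B 92, M8→C 48. Service 461; fixed 385; total 846.
No other subset beats 809.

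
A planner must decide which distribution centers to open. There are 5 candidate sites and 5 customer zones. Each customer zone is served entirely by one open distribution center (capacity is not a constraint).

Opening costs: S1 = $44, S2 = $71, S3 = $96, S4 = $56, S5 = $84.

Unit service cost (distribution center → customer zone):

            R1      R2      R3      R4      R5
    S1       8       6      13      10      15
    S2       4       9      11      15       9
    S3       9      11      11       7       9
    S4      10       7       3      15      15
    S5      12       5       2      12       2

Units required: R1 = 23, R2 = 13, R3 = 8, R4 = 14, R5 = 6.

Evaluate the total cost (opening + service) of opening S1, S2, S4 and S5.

Each customer zone is assigned to its cheapest site among the open ones.
{S1, S2, S4, S5}: R1→S2 4·23=92, R2→S5 5·13=65, R3→S5 2·8=16, R4→S1 10·14=140, R5→S5 2·6=12. Service 325; fixed 255; total 580.

Total cost: 580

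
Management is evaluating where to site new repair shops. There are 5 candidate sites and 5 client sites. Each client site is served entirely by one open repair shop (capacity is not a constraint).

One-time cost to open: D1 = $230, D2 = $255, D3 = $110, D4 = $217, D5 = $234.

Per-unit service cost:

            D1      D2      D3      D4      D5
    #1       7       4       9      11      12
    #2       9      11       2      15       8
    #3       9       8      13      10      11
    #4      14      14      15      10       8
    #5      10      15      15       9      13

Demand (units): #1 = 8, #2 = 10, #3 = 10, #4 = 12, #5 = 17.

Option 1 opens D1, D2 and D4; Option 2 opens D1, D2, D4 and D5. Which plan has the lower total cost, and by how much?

Option 1: {D1, D2, D4}: #1→D2 4·8=32, #2→D1 9·10=90, #3→D2 8·10=80, #4→D4 10·12=120, #5→D4 9·17=153. Service 475; fixed 702; total 1177.
Option 2: {D1, D2, D4, D5}: #1→D2 4·8=32, #2→D5 8·10=80, #3→D2 8·10=80, #4→D5 8·12=96, #5→D4 9·17=153. Service 441; fixed 936; total 1377.
Difference: |1177 − 1377| = 200.

Option 1 is cheaper by 200.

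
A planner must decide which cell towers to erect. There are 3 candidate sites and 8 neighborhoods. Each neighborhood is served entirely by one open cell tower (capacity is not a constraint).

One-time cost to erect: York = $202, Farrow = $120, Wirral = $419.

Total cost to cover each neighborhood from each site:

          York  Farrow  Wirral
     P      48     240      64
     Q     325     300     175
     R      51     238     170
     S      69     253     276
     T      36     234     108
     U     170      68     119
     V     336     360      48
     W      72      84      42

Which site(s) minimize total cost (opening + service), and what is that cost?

Open York and Wirral; minimum total cost 1209.

For any fixed open set, each neighborhood goes to its cheapest open site; total = fixed + service.
{York, Wirral}: P→York 48, Q→Wirral 175, R→York 51, S→York 69, T→York 36, U→Wirral 119, V→Wirral 48, W→Wirral 42. Service 588; fixed 621; total 1209.
{York, Farrow, Wirral}: service 537 + fixed 741 = 1278
{York, Farrow}: service 980 + fixed 322 = 1302
{Farrow}: service 1777 + fixed 120 = 1897
(All 7 nonempty subsets were checked; York and Wirral is lowest.)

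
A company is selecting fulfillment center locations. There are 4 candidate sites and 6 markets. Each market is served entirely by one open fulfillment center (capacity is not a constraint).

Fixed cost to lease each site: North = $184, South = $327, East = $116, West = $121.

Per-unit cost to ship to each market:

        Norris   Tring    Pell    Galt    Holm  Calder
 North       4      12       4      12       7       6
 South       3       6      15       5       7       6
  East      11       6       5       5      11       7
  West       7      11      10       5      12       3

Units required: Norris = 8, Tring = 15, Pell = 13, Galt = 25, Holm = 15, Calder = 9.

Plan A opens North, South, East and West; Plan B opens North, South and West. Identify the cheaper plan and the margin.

Plan A: {North, South, East, West}: Norris→South 3·8=24, Tring→South 6·15=90, Pell→North 4·13=52, Galt→South 5·25=125, Holm→North 7·15=105, Calder→West 3·9=27. Service 423; fixed 748; total 1171.
Plan B: {North, South, West}: Norris→South 3·8=24, Tring→South 6·15=90, Pell→North 4·13=52, Galt→South 5·25=125, Holm→North 7·15=105, Calder→West 3·9=27. Service 423; fixed 632; total 1055.
Difference: |1171 − 1055| = 116.

Plan B is cheaper by 116.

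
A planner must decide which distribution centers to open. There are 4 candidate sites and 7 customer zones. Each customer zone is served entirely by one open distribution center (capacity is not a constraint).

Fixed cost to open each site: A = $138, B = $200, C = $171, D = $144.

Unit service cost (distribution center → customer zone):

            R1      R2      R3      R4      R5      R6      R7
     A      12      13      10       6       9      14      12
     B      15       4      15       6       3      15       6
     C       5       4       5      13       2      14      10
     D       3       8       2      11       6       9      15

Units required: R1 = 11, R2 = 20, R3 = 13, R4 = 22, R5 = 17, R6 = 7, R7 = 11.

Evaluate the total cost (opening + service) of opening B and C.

Total cost: 901

Each customer zone is assigned to its cheapest site among the open ones.
{B, C}: R1→C 5·11=55, R2→B 4·20=80, R3→C 5·13=65, R4→B 6·22=132, R5→C 2·17=34, R6→C 14·7=98, R7→B 6·11=66. Service 530; fixed 371; total 901.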